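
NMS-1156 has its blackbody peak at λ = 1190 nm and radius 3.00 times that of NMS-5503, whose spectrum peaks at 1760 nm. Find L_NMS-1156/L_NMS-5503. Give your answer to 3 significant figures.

43.1

Wien's law gives T ∝ 1/λ_max, so T_NMS-1156/T_NMS-5503 = λ_NMS-5503/λ_NMS-1156 = 1760/1190 = 1.479.
Then L ∝ R²T⁴ gives L_NMS-1156/L_NMS-5503 = (3.00)² × (1.479)⁴ = 9.000 × 4.785 = 43.06.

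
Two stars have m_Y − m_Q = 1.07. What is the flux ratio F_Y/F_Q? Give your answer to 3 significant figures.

0.373

F_Y/F_Q = 10^(−(m_Y − m_Q)/2.5) = 10^(-1.07/2.5) = 10^-0.428 = 0.3733.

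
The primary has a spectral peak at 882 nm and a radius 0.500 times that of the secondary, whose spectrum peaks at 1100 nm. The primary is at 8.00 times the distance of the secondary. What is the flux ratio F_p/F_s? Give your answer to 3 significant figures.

0.00945

Wien's law: T_p/T_s = λ_s/λ_p = 1100/882 = 1.247.
L_p/L_s = (R_p/R_s)²(T_p/T_s)⁴ = (0.500)²(1.247)⁴ = 0.6048.
F_p/F_s = (L_p/L_s)/(d_p/d_s)² = 0.6048/(8.00)² = 0.009451.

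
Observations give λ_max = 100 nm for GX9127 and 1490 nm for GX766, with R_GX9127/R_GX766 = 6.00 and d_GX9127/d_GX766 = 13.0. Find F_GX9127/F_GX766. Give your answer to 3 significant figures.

1.05×10^4

Wien's law: T_GX9127/T_GX766 = λ_GX766/λ_GX9127 = 1490/100 = 14.90.
L_GX9127/L_GX766 = (R_GX9127/R_GX766)²(T_GX9127/T_GX766)⁴ = (6.00)²(14.90)⁴ = 1.774×10^6.
F_GX9127/F_GX766 = (L_GX9127/L_GX766)/(d_GX9127/d_GX766)² = 1.774×10^6/(13.0)² = 1.050×10^4.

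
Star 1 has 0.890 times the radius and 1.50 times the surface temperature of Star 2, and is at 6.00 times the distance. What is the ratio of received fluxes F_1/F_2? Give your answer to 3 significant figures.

0.111

L_1/L_2 = (R_1/R_2)²(T_1/T_2)⁴ = (0.890)² × (1.50)⁴ = 4.010.
F_1/F_2 = (L_1/L_2)/(d_1/d_2)² = 4.010 / (6.00)² = 0.1114.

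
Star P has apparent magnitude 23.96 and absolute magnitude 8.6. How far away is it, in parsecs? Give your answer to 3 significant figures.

1.18×10^4 pc

m − M = 5 log₁₀(d/10 pc)
23.96 − (8.6) = 15.36 = 5 log₁₀(d/10)
d = 10 × 10^(15.36/5) = 10 × 10^3.072 = 1.180×10^4 pc.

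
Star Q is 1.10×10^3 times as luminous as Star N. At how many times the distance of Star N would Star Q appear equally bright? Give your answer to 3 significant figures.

Equal flux requires L_Q/d_Q² = L_N/d_N², so d_Q/d_N = √(L_Q/L_N)
= √(1.10×10^3) = 33.17.

33.2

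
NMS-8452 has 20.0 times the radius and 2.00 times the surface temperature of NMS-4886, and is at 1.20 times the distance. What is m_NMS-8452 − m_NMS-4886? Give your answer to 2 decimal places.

-9.12

L_NMS-8452/L_NMS-4886 = (20.0)²(2.00)⁴ = 6400.
F_NMS-8452/F_NMS-4886 = (L_NMS-8452/L_NMS-4886)/(d_NMS-8452/d_NMS-4886)² = 6400/1.440 = 4444.
m_NMS-8452 − m_NMS-4886 = −2.5 log₁₀(4444) = -9.12.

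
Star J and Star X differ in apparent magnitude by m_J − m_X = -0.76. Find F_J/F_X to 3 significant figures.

F_J/F_X = 10^(−(m_J − m_X)/2.5) = 10^(0.76/2.5) = 10^0.304 = 2.014.

2.01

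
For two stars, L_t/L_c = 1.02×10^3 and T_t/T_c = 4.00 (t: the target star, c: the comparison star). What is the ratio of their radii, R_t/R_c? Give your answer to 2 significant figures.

L ∝ R²T⁴ gives R ∝ √L / T², so
R_t/R_c = √(1.02×10^3) / (4.00)² = 31.94 / 16.00 = 1.996.

2.0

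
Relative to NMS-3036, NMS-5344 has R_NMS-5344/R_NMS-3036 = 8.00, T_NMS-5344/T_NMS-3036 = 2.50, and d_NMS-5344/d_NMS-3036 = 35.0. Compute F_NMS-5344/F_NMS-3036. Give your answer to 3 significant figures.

L_NMS-5344/L_NMS-3036 = (R_NMS-5344/R_NMS-3036)²(T_NMS-5344/T_NMS-3036)⁴ = (8.00)² × (2.50)⁴ = 2500.
F_NMS-5344/F_NMS-3036 = (L_NMS-5344/L_NMS-3036)/(d_NMS-5344/d_NMS-3036)² = 2500 / (35.0)² = 2.041.

2.04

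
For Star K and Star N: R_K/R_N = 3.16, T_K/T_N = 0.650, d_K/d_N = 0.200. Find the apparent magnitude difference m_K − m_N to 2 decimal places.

-4.12

L_K/L_N = (3.16)²(0.650)⁴ = 1.782.
F_K/F_N = (L_K/L_N)/(d_K/d_N)² = 1.782/0.04000 = 44.56.
m_K − m_N = −2.5 log₁₀(44.56) = -4.12.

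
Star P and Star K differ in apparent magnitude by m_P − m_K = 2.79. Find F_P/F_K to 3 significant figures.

F_P/F_K = 10^(−(m_P − m_K)/2.5) = 10^(-2.79/2.5) = 10^-1.116 = 0.07656.

0.0766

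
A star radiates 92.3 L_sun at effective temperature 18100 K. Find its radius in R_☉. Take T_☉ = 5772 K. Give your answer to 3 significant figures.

0.977 R_☉

R/R_☉ = √(L/L_☉) / (T/T_☉)² = √(92.3) / (3.136)²
       = 9.607 / 9.833 = 0.9770.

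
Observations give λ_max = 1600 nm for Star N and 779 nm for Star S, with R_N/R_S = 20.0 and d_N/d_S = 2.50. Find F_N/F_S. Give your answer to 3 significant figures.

Wien's law: T_N/T_S = λ_S/λ_N = 779/1600 = 0.4869.
L_N/L_S = (R_N/R_S)²(T_N/T_S)⁴ = (20.0)²(0.4869)⁴ = 22.48.
F_N/F_S = (L_N/L_S)/(d_N/d_S)² = 22.48/(2.50)² = 3.596.

3.60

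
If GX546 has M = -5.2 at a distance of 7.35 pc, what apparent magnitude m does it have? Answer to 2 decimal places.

m = M + 5 log₁₀(d/10 pc) = -5.2 + 5 log₁₀(7.35/10)
  = -5.2 + 5 × -0.134 = -5.2 + -0.67 = -5.87.

-5.87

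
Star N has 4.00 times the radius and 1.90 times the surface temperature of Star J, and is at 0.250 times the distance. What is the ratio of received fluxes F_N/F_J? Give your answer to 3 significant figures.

L_N/L_J = (R_N/R_J)²(T_N/T_J)⁴ = (4.00)² × (1.90)⁴ = 208.5.
F_N/F_J = (L_N/L_J)/(d_N/d_J)² = 208.5 / (0.250)² = 3336.

3.34×10^3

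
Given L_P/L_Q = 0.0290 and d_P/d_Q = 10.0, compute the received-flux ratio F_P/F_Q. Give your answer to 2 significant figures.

2.9×10^-4

F = L/(4πd²), so F_P/F_Q = (L_P/L_Q) / (d_P/d_Q)²
= 0.0290 / (10.0)² = 0.0290 / 100.0 = 2.900×10^-4.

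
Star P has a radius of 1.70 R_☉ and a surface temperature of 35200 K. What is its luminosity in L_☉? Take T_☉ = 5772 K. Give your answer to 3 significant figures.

4.00×10^3 L_☉

L/L_☉ = (R/R_☉)² (T/T_☉)⁴ = (1.70)² × (35200/5772)⁴
       = 2.890 × (6.098)⁴ = 2.890 × 1383 = 3997.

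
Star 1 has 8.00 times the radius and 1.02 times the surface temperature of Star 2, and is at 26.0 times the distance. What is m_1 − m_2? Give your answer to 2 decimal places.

L_1/L_2 = (8.00)²(1.02)⁴ = 69.28.
F_1/F_2 = (L_1/L_2)/(d_1/d_2)² = 69.28/676.0 = 0.1025.
m_1 − m_2 = −2.5 log₁₀(0.1025) = 2.47.

2.47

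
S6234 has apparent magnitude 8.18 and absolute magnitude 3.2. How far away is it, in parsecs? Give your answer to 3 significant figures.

99.1 pc

m − M = 5 log₁₀(d/10 pc)
8.18 − (3.2) = 4.98 = 5 log₁₀(d/10)
d = 10 × 10^(4.98/5) = 10 × 10^0.996 = 99.08 pc.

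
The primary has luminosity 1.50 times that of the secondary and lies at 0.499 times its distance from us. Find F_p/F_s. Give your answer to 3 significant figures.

6.02

F = L/(4πd²), so F_p/F_s = (L_p/L_s) / (d_p/d_s)²
= 1.50 / (0.499)² = 1.50 / 0.2490 = 6.024.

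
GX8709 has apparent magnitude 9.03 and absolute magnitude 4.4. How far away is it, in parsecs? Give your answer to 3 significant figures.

84.3 pc

m − M = 5 log₁₀(d/10 pc)
9.03 − (4.4) = 4.63 = 5 log₁₀(d/10)
d = 10 × 10^(4.63/5) = 10 × 10^0.926 = 84.33 pc.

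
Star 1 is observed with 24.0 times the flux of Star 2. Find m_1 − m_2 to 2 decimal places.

m_1 − m_2 = −2.5 log₁₀(F_1/F_2) = −2.5 log₁₀(24.0) = −2.5 × (1.380) = -3.451.

-3.45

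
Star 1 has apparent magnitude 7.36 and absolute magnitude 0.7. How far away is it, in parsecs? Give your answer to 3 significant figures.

m − M = 5 log₁₀(d/10 pc)
7.36 − (0.7) = 6.66 = 5 log₁₀(d/10)
d = 10 × 10^(6.66/5) = 10 × 10^1.332 = 214.8 pc.

215 pc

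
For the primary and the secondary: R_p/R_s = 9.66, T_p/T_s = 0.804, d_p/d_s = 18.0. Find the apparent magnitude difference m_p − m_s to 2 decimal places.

L_p/L_s = (9.66)²(0.804)⁴ = 38.99.
F_p/F_s = (L_p/L_s)/(d_p/d_s)² = 38.99/324.0 = 0.1203.
m_p − m_s = −2.5 log₁₀(0.1203) = 2.30.

2.30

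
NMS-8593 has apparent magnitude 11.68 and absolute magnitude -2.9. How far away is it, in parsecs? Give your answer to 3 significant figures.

8.24×10^3 pc

m − M = 5 log₁₀(d/10 pc)
11.68 − (-2.9) = 14.58 = 5 log₁₀(d/10)
d = 10 × 10^(14.58/5) = 10 × 10^2.916 = 8241 pc.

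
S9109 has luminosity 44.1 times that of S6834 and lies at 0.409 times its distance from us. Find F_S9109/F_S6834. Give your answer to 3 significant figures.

F = L/(4πd²), so F_S9109/F_S6834 = (L_S9109/L_S6834) / (d_S9109/d_S6834)²
= 44.1 / (0.409)² = 44.1 / 0.1673 = 263.6.

264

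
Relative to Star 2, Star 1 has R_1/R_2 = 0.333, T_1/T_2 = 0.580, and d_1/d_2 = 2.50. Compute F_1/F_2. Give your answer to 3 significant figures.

0.00201

L_1/L_2 = (R_1/R_2)²(T_1/T_2)⁴ = (0.333)² × (0.580)⁴ = 0.01255.
F_1/F_2 = (L_1/L_2)/(d_1/d_2)² = 0.01255 / (2.50)² = 0.002008.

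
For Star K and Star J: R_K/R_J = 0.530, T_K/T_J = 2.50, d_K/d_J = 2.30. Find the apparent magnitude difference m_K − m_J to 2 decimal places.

L_K/L_J = (0.530)²(2.50)⁴ = 10.97.
F_K/F_J = (L_K/L_J)/(d_K/d_J)² = 10.97/5.290 = 2.074.
m_K − m_J = −2.5 log₁₀(2.074) = -0.79.

-0.79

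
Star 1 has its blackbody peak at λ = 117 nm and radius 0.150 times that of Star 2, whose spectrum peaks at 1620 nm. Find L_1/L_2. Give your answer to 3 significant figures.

Wien's law gives T ∝ 1/λ_max, so T_1/T_2 = λ_2/λ_1 = 1620/117 = 13.85.
Then L ∝ R²T⁴ gives L_1/L_2 = (0.150)² × (13.85)⁴ = 0.02250 × 3.676×10^4 = 827.0.

827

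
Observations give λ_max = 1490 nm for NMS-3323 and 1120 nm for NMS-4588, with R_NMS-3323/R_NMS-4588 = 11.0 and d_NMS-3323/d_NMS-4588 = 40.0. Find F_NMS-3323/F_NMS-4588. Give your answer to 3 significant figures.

Wien's law: T_NMS-3323/T_NMS-4588 = λ_NMS-4588/λ_NMS-3323 = 1120/1490 = 0.7517.
L_NMS-3323/L_NMS-4588 = (R_NMS-3323/R_NMS-4588)²(T_NMS-3323/T_NMS-4588)⁴ = (11.0)²(0.7517)⁴ = 38.63.
F_NMS-3323/F_NMS-4588 = (L_NMS-3323/L_NMS-4588)/(d_NMS-3323/d_NMS-4588)² = 38.63/(40.0)² = 0.02414.

0.0241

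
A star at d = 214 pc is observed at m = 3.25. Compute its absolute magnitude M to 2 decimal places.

-3.40

M = m − 5 log₁₀(d/10 pc) = 3.25 − 5 log₁₀(214/10)
  = 3.25 − 5 × 1.330 = 3.25 − 6.65 = -3.40.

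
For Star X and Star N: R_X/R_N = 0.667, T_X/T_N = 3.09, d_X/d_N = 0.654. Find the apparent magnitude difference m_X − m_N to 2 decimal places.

L_X/L_N = (0.667)²(3.09)⁴ = 40.56.
F_X/F_N = (L_X/L_N)/(d_X/d_N)² = 40.56/0.4277 = 94.83.
m_X − m_N = −2.5 log₁₀(94.83) = -4.94.

-4.94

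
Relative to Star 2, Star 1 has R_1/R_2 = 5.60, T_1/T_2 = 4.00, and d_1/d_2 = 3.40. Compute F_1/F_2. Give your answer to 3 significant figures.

694

L_1/L_2 = (R_1/R_2)²(T_1/T_2)⁴ = (5.60)² × (4.00)⁴ = 8028.
F_1/F_2 = (L_1/L_2)/(d_1/d_2)² = 8028 / (3.40)² = 694.5.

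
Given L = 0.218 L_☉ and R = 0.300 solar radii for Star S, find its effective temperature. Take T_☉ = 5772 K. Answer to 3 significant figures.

T/T_☉ = (L/L_☉)^(1/4) / (R/R_☉)^(1/2)
T = 5772 × (0.218)^(1/4) / √(0.300) = 5772 × 0.6833 / 0.5477 = 7201 K.

7.20×10^3 K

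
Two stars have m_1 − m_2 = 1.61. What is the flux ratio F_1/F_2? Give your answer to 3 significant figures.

0.227

F_1/F_2 = 10^(−(m_1 − m_2)/2.5) = 10^(-1.61/2.5) = 10^-0.644 = 0.2270.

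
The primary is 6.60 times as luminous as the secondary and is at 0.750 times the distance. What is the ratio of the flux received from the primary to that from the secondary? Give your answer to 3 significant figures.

F = L/(4πd²), so F_p/F_s = (L_p/L_s) / (d_p/d_s)²
= 6.60 / (0.750)² = 6.60 / 0.5625 = 11.73.

11.7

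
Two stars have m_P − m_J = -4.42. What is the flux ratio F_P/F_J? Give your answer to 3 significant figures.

58.6

F_P/F_J = 10^(−(m_P − m_J)/2.5) = 10^(4.42/2.5) = 10^1.768 = 58.61.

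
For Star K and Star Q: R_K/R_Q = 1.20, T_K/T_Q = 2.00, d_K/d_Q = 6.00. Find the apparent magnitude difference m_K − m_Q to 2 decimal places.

0.48

L_K/L_Q = (1.20)²(2.00)⁴ = 23.04.
F_K/F_Q = (L_K/L_Q)/(d_K/d_Q)² = 23.04/36.00 = 0.6400.
m_K − m_Q = −2.5 log₁₀(0.6400) = 0.48.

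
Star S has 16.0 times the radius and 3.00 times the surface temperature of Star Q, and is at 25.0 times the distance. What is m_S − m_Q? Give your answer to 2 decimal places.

L_S/L_Q = (16.0)²(3.00)⁴ = 2.074×10^4.
F_S/F_Q = (L_S/L_Q)/(d_S/d_Q)² = 2.074×10^4/625.0 = 33.18.
m_S − m_Q = −2.5 log₁₀(33.18) = -3.80.

-3.80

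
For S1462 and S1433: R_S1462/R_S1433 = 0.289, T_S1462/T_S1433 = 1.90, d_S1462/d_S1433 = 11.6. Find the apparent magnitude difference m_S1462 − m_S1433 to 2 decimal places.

5.23

L_S1462/L_S1433 = (0.289)²(1.90)⁴ = 1.088.
F_S1462/F_S1433 = (L_S1462/L_S1433)/(d_S1462/d_S1433)² = 1.088/134.6 = 0.008089.
m_S1462 − m_S1433 = −2.5 log₁₀(0.008089) = 5.23.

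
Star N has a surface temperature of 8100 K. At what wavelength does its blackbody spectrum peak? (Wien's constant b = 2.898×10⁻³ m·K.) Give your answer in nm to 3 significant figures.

λ_max = b/T = 2.898×10⁻³ / 8100 = 3.58×10^-7 m = 357.8 nm.

358 nm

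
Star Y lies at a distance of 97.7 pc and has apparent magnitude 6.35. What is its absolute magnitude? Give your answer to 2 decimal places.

M = m − 5 log₁₀(d/10 pc) = 6.35 − 5 log₁₀(97.7/10)
  = 6.35 − 5 × 0.990 = 6.35 − 4.95 = 1.40.

1.40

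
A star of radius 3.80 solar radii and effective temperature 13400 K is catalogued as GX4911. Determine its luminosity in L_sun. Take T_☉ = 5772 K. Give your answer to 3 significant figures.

419 L_sun

L/L_☉ = (R/R_☉)² (T/T_☉)⁴ = (3.80)² × (13400/5772)⁴
       = 14.44 × (2.322)⁴ = 14.44 × 29.05 = 419.5.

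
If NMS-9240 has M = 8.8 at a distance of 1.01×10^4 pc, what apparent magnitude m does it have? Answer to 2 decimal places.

23.82

m = M + 5 log₁₀(d/10 pc) = 8.8 + 5 log₁₀(1.01×10^4/10)
  = 8.8 + 5 × 3.004 = 8.8 + 15.02 = 23.82.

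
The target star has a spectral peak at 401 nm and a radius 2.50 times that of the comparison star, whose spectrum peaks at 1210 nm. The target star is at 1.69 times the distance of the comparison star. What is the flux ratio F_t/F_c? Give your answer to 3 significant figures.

181

Wien's law: T_t/T_c = λ_c/λ_t = 1210/401 = 3.017.
L_t/L_c = (R_t/R_c)²(T_t/T_c)⁴ = (2.50)²(3.017)⁴ = 518.1.
F_t/F_c = (L_t/L_c)/(d_t/d_c)² = 518.1/(1.69)² = 181.4.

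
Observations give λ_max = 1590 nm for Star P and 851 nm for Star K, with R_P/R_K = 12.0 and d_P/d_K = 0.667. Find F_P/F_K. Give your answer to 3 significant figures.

26.6

Wien's law: T_P/T_K = λ_K/λ_P = 851/1590 = 0.5352.
L_P/L_K = (R_P/R_K)²(T_P/T_K)⁴ = (12.0)²(0.5352)⁴ = 11.82.
F_P/F_K = (L_P/L_K)/(d_P/d_K)² = 11.82/(0.667)² = 26.56.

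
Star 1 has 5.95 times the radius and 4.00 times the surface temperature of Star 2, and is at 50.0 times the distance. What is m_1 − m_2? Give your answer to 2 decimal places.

L_1/L_2 = (5.95)²(4.00)⁴ = 9063.
F_1/F_2 = (L_1/L_2)/(d_1/d_2)² = 9063/2500 = 3.625.
m_1 − m_2 = −2.5 log₁₀(3.625) = -1.40.

-1.40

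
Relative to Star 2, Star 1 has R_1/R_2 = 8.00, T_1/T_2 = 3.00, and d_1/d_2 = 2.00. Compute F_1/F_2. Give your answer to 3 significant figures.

L_1/L_2 = (R_1/R_2)²(T_1/T_2)⁴ = (8.00)² × (3.00)⁴ = 5184.
F_1/F_2 = (L_1/L_2)/(d_1/d_2)² = 5184 / (2.00)² = 1296.

1.30×10^3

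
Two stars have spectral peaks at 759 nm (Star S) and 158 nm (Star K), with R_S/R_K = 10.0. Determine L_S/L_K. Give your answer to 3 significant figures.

Wien's law gives T ∝ 1/λ_max, so T_S/T_K = λ_K/λ_S = 158/759 = 0.2082.
Then L ∝ R²T⁴ gives L_S/L_K = (10.0)² × (0.2082)⁴ = 100.0 × 0.001878 = 0.1878.

0.188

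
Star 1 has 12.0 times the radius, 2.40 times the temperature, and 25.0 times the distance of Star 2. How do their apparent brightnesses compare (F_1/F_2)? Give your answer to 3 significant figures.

L_1/L_2 = (R_1/R_2)²(T_1/T_2)⁴ = (12.0)² × (2.40)⁴ = 4778.
F_1/F_2 = (L_1/L_2)/(d_1/d_2)² = 4778 / (25.0)² = 7.644.

7.64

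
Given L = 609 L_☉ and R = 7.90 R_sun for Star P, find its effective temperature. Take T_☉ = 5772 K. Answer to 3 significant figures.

1.02×10^4 K

T/T_☉ = (L/L_☉)^(1/4) / (R/R_☉)^(1/2)
T = 5772 × (609)^(1/4) / √(7.90) = 5772 × 4.968 / 2.811 = 1.020×10^4 K.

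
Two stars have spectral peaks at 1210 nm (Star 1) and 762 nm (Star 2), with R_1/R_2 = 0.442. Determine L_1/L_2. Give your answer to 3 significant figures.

0.0307

Wien's law gives T ∝ 1/λ_max, so T_1/T_2 = λ_2/λ_1 = 762/1210 = 0.6298.
Then L ∝ R²T⁴ gives L_1/L_2 = (0.442)² × (0.6298)⁴ = 0.1954 × 0.1573 = 0.03073.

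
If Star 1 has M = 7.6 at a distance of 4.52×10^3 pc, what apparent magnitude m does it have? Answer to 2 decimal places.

20.88

m = M + 5 log₁₀(d/10 pc) = 7.6 + 5 log₁₀(4.52×10^3/10)
  = 7.6 + 5 × 2.655 = 7.6 + 13.28 = 20.88.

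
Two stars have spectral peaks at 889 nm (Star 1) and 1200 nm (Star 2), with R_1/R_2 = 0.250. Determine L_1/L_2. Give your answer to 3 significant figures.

Wien's law gives T ∝ 1/λ_max, so T_1/T_2 = λ_2/λ_1 = 1200/889 = 1.350.
Then L ∝ R²T⁴ gives L_1/L_2 = (0.250)² × (1.350)⁴ = 0.06250 × 3.320 = 0.2075.

0.207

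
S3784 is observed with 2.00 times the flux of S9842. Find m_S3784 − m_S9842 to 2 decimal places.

-0.75

m_S3784 − m_S9842 = −2.5 log₁₀(F_S3784/F_S9842) = −2.5 log₁₀(2.00) = −2.5 × (0.301) = -0.753.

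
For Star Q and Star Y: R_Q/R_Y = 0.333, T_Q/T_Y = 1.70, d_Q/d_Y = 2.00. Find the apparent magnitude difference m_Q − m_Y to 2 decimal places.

L_Q/L_Y = (0.333)²(1.70)⁴ = 0.9262.
F_Q/F_Y = (L_Q/L_Y)/(d_Q/d_Y)² = 0.9262/4.000 = 0.2315.
m_Q − m_Y = −2.5 log₁₀(0.2315) = 1.59.

1.59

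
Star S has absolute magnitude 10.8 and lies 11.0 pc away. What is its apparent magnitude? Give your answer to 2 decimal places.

m = M + 5 log₁₀(d/10 pc) = 10.8 + 5 log₁₀(11.0/10)
  = 10.8 + 5 × 0.041 = 10.8 + 0.21 = 11.01.

11.01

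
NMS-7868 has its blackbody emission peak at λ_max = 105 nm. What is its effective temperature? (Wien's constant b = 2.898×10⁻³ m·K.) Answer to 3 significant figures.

2.76×10^4 K

T = b/λ_max = 2.898×10⁻³ / (105×10⁻⁹) = 2.760×10^4 K.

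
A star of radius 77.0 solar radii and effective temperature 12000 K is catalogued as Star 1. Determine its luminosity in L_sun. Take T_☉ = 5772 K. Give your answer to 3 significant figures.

1.11×10^5 L_sun

L/L_☉ = (R/R_☉)² (T/T_☉)⁴ = (77.0)² × (12000/5772)⁴
       = 5929 × (2.079)⁴ = 5929 × 18.68 = 1.108×10^5.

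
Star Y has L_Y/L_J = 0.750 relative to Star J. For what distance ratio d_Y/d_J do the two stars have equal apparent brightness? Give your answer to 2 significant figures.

Equal flux requires L_Y/d_Y² = L_J/d_J², so d_Y/d_J = √(L_Y/L_J)
= √(0.750) = 0.8660.

0.87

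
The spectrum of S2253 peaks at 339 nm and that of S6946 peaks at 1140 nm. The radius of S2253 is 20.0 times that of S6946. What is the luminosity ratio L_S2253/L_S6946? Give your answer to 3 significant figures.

Wien's law gives T ∝ 1/λ_max, so T_S2253/T_S6946 = λ_S6946/λ_S2253 = 1140/339 = 3.363.
Then L ∝ R²T⁴ gives L_S2253/L_S6946 = (20.0)² × (3.363)⁴ = 400.0 × 127.9 = 5.115×10^4.

5.12×10^4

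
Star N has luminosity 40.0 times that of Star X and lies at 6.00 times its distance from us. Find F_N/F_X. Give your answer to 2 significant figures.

1.1

F = L/(4πd²), so F_N/F_X = (L_N/L_X) / (d_N/d_X)²
= 40.0 / (6.00)² = 40.0 / 36.00 = 1.111.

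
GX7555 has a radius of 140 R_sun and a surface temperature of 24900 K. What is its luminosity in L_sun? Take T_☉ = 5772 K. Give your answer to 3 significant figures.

L/L_☉ = (R/R_☉)² (T/T_☉)⁴ = (140)² × (24900/5772)⁴
       = 1.960×10^4 × (4.314)⁴ = 1.960×10^4 × 346.3 = 6.788×10^6.

6.79×10^6 L_sun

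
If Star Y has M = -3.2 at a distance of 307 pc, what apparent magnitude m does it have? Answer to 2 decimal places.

m = M + 5 log₁₀(d/10 pc) = -3.2 + 5 log₁₀(307/10)
  = -3.2 + 5 × 1.487 = -3.2 + 7.44 = 4.24.

4.24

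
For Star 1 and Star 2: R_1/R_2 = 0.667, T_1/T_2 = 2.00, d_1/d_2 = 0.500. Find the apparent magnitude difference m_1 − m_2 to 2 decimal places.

L_1/L_2 = (0.667)²(2.00)⁴ = 7.118.
F_1/F_2 = (L_1/L_2)/(d_1/d_2)² = 7.118/0.2500 = 28.47.
m_1 − m_2 = −2.5 log₁₀(28.47) = -3.64.

-3.64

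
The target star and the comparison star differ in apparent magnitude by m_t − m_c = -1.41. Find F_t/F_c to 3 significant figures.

F_t/F_c = 10^(−(m_t − m_c)/2.5) = 10^(1.41/2.5) = 10^0.564 = 3.664.

3.66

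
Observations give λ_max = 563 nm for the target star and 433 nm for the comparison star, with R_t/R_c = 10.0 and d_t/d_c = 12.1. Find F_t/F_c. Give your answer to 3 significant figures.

0.239

Wien's law: T_t/T_c = λ_c/λ_t = 433/563 = 0.7691.
L_t/L_c = (R_t/R_c)²(T_t/T_c)⁴ = (10.0)²(0.7691)⁴ = 34.99.
F_t/F_c = (L_t/L_c)/(d_t/d_c)² = 34.99/(12.1)² = 0.2390.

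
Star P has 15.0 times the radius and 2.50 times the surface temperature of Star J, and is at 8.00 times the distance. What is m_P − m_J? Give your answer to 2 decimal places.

L_P/L_J = (15.0)²(2.50)⁴ = 8789.
F_P/F_J = (L_P/L_J)/(d_P/d_J)² = 8789/64.00 = 137.3.
m_P − m_J = −2.5 log₁₀(137.3) = -5.34.

-5.34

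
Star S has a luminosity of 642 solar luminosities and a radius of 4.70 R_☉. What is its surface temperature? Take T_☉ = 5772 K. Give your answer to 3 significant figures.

1.34×10^4 K

T/T_☉ = (L/L_☉)^(1/4) / (R/R_☉)^(1/2)
T = 5772 × (642)^(1/4) / √(4.70) = 5772 × 5.034 / 2.168 = 1.340×10^4 K.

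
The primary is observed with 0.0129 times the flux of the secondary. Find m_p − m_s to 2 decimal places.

4.72

m_p − m_s = −2.5 log₁₀(F_p/F_s) = −2.5 log₁₀(0.0129) = −2.5 × (-1.889) = 4.724.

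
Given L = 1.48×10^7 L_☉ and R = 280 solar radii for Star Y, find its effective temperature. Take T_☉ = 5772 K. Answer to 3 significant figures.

T/T_☉ = (L/L_☉)^(1/4) / (R/R_☉)^(1/2)
T = 5772 × (1.48×10^7)^(1/4) / √(280) = 5772 × 62.02 / 16.73 = 2.140×10^4 K.

2.14×10^4 K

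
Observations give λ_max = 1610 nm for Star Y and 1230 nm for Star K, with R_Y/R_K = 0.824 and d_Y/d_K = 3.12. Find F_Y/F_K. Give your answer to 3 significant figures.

Wien's law: T_Y/T_K = λ_K/λ_Y = 1230/1610 = 0.7640.
L_Y/L_K = (R_Y/R_K)²(T_Y/T_K)⁴ = (0.824)²(0.7640)⁴ = 0.2313.
F_Y/F_K = (L_Y/L_K)/(d_Y/d_K)² = 0.2313/(3.12)² = 0.02376.

0.0238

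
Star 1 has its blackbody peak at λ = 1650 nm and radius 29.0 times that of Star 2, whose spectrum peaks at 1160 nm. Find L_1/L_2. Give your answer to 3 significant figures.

205

Wien's law gives T ∝ 1/λ_max, so T_1/T_2 = λ_2/λ_1 = 1160/1650 = 0.7030.
Then L ∝ R²T⁴ gives L_1/L_2 = (29.0)² × (0.7030)⁴ = 841.0 × 0.2443 = 205.4.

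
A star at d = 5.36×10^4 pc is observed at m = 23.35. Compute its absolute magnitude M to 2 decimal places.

4.70

M = m − 5 log₁₀(d/10 pc) = 23.35 − 5 log₁₀(5.36×10^4/10)
  = 23.35 − 5 × 3.729 = 23.35 − 18.65 = 4.70.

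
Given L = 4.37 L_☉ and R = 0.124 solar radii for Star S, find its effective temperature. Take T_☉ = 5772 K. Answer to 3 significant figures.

2.37×10^4 K

T/T_☉ = (L/L_☉)^(1/4) / (R/R_☉)^(1/2)
T = 5772 × (4.37)^(1/4) / √(0.124) = 5772 × 1.446 / 0.3521 = 2.370×10^4 K.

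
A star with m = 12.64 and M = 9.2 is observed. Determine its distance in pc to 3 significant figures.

m − M = 5 log₁₀(d/10 pc)
12.64 − (9.2) = 3.44 = 5 log₁₀(d/10)
d = 10 × 10^(3.44/5) = 10 × 10^0.688 = 48.75 pc.

48.8 pc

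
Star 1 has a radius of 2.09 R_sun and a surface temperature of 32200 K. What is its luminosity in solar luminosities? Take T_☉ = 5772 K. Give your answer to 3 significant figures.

L/L_☉ = (R/R_☉)² (T/T_☉)⁴ = (2.09)² × (32200/5772)⁴
       = 4.368 × (5.579)⁴ = 4.368 × 968.5 = 4231.

4.23×10^3 solar luminosities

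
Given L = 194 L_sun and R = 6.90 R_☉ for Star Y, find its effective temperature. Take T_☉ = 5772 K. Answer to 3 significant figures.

8.20×10^3 K

T/T_☉ = (L/L_☉)^(1/4) / (R/R_☉)^(1/2)
T = 5772 × (194)^(1/4) / √(6.90) = 5772 × 3.732 / 2.627 = 8201 K.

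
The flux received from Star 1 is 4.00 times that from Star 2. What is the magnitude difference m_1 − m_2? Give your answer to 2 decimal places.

m_1 − m_2 = −2.5 log₁₀(F_1/F_2) = −2.5 log₁₀(4.00) = −2.5 × (0.602) = -1.505.

-1.51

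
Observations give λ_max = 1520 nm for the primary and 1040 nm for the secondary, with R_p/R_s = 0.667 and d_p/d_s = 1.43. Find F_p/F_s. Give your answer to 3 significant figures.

0.0477

Wien's law: T_p/T_s = λ_s/λ_p = 1040/1520 = 0.6842.
L_p/L_s = (R_p/R_s)²(T_p/T_s)⁴ = (0.667)²(0.6842)⁴ = 0.09750.
F_p/F_s = (L_p/L_s)/(d_p/d_s)² = 0.09750/(1.43)² = 0.04768.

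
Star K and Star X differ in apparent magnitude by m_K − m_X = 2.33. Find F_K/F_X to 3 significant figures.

0.117

F_K/F_X = 10^(−(m_K − m_X)/2.5) = 10^(-2.33/2.5) = 10^-0.932 = 0.1169.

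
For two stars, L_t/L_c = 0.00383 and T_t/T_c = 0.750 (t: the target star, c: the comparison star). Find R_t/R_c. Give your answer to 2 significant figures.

0.11

L ∝ R²T⁴ gives R ∝ √L / T², so
R_t/R_c = √(0.00383) / (0.750)² = 0.06189 / 0.5625 = 0.1100.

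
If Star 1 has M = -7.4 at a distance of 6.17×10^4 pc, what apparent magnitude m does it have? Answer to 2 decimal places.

11.55

m = M + 5 log₁₀(d/10 pc) = -7.4 + 5 log₁₀(6.17×10^4/10)
  = -7.4 + 5 × 3.790 = -7.4 + 18.95 = 11.55.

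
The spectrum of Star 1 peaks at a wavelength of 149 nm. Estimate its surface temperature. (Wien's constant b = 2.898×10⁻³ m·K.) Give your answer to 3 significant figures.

1.94×10^4 K

T = b/λ_max = 2.898×10⁻³ / (149×10⁻⁹) = 1.945×10^4 K.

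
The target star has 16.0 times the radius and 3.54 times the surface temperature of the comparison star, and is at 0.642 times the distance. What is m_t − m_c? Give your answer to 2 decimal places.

-12.47

L_t/L_c = (16.0)²(3.54)⁴ = 4.020×10^4.
F_t/F_c = (L_t/L_c)/(d_t/d_c)² = 4.020×10^4/0.4122 = 9.754×10^4.
m_t − m_c = −2.5 log₁₀(9.754×10^4) = -12.47.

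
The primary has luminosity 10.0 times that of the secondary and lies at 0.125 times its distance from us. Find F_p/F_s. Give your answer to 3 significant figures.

F = L/(4πd²), so F_p/F_s = (L_p/L_s) / (d_p/d_s)²
= 10.0 / (0.125)² = 10.0 / 0.01562 = 640.0.

640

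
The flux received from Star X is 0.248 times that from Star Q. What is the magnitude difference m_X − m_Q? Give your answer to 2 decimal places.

1.51

m_X − m_Q = −2.5 log₁₀(F_X/F_Q) = −2.5 log₁₀(0.248) = −2.5 × (-0.606) = 1.514.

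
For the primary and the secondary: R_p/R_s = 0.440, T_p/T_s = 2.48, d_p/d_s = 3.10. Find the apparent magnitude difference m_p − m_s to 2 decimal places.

0.30

L_p/L_s = (0.440)²(2.48)⁴ = 7.323.
F_p/F_s = (L_p/L_s)/(d_p/d_s)² = 7.323/9.610 = 0.7621.
m_p − m_s = −2.5 log₁₀(0.7621) = 0.30.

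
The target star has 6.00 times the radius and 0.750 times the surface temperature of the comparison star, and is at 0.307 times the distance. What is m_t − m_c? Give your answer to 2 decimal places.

L_t/L_c = (6.00)²(0.750)⁴ = 11.39.
F_t/F_c = (L_t/L_c)/(d_t/d_c)² = 11.39/0.09425 = 120.9.
m_t − m_c = −2.5 log₁₀(120.9) = -5.21.

-5.21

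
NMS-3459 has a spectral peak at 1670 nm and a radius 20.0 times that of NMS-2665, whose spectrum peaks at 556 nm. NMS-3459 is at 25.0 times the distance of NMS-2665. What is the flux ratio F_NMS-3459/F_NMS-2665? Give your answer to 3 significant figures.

Wien's law: T_NMS-3459/T_NMS-2665 = λ_NMS-2665/λ_NMS-3459 = 556/1670 = 0.3329.
L_NMS-3459/L_NMS-2665 = (R_NMS-3459/R_NMS-2665)²(T_NMS-3459/T_NMS-2665)⁴ = (20.0)²(0.3329)⁴ = 4.915.
F_NMS-3459/F_NMS-2665 = (L_NMS-3459/L_NMS-2665)/(d_NMS-3459/d_NMS-2665)² = 4.915/(25.0)² = 0.007863.

0.00786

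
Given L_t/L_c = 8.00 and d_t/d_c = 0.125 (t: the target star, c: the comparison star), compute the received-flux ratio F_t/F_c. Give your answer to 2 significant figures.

F = L/(4πd²), so F_t/F_c = (L_t/L_c) / (d_t/d_c)²
= 8.00 / (0.125)² = 8.00 / 0.01562 = 512.0.

5.1×10^2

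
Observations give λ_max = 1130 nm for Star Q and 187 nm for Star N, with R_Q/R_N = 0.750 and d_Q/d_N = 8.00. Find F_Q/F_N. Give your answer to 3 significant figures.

Wien's law: T_Q/T_N = λ_N/λ_Q = 187/1130 = 0.1655.
L_Q/L_N = (R_Q/R_N)²(T_Q/T_N)⁴ = (0.750)²(0.1655)⁴ = 4.219×10^-4.
F_Q/F_N = (L_Q/L_N)/(d_Q/d_N)² = 4.219×10^-4/(8.00)² = 6.592×10^-6.

6.59×10^-6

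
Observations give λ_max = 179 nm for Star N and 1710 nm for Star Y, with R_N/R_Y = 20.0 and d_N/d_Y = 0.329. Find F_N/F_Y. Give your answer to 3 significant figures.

3.08×10^7

Wien's law: T_N/T_Y = λ_Y/λ_N = 1710/179 = 9.553.
L_N/L_Y = (R_N/R_Y)²(T_N/T_Y)⁴ = (20.0)²(9.553)⁴ = 3.331×10^6.
F_N/F_Y = (L_N/L_Y)/(d_N/d_Y)² = 3.331×10^6/(0.329)² = 3.078×10^7.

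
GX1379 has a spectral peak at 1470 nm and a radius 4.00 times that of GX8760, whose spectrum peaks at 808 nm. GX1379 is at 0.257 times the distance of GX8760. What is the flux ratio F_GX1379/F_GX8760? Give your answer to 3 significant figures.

Wien's law: T_GX1379/T_GX8760 = λ_GX8760/λ_GX1379 = 808/1470 = 0.5497.
L_GX1379/L_GX8760 = (R_GX1379/R_GX8760)²(T_GX1379/T_GX8760)⁴ = (4.00)²(0.5497)⁴ = 1.460.
F_GX1379/F_GX8760 = (L_GX1379/L_GX8760)/(d_GX1379/d_GX8760)² = 1.460/(0.257)² = 22.11.

22.1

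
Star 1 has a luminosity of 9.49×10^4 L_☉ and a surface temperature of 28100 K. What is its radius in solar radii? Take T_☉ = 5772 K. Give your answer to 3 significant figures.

13.0 solar radii

R/R_☉ = √(L/L_☉) / (T/T_☉)² = √(9.49×10^4) / (4.868)²
       = 308.1 / 23.70 = 13.00.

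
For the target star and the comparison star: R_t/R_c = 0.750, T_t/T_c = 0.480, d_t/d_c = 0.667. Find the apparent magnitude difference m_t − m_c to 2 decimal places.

L_t/L_c = (0.750)²(0.480)⁴ = 0.02986.
F_t/F_c = (L_t/L_c)/(d_t/d_c)² = 0.02986/0.4449 = 0.06712.
m_t − m_c = −2.5 log₁₀(0.06712) = 2.93.

2.93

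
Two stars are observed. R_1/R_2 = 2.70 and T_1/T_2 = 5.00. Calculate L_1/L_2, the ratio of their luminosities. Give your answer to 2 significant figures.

From the Stefan–Boltzmann law, L ∝ R²T⁴, so
L_1/L_2 = (R_1/R_2)² (T_1/T_2)⁴ = (2.70)² × (5.00)⁴ = 7.290 × 625.0 = 4556.

4.6×10^3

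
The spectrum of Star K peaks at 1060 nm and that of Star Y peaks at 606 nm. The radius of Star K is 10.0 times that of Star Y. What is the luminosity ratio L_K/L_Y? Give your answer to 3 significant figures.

10.7

Wien's law gives T ∝ 1/λ_max, so T_K/T_Y = λ_Y/λ_K = 606/1060 = 0.5717.
Then L ∝ R²T⁴ gives L_K/L_Y = (10.0)² × (0.5717)⁴ = 100.0 × 0.1068 = 10.68.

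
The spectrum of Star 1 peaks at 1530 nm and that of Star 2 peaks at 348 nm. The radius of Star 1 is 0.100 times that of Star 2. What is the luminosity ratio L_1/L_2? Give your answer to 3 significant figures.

Wien's law gives T ∝ 1/λ_max, so T_1/T_2 = λ_2/λ_1 = 348/1530 = 0.2275.
Then L ∝ R²T⁴ gives L_1/L_2 = (0.100)² × (0.2275)⁴ = 0.01000 × 0.002676 = 2.676×10^-5.

2.68×10^-5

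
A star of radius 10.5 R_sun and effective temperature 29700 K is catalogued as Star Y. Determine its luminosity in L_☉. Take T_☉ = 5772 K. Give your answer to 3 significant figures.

7.73×10^4 L_☉

L/L_☉ = (R/R_☉)² (T/T_☉)⁴ = (10.5)² × (29700/5772)⁴
       = 110.2 × (5.146)⁴ = 110.2 × 701.0 = 7.729×10^4.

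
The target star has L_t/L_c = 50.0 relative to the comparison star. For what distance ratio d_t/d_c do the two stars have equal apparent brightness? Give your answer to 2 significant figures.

7.1

Equal flux requires L_t/d_t² = L_c/d_c², so d_t/d_c = √(L_t/L_c)
= √(50.0) = 7.071.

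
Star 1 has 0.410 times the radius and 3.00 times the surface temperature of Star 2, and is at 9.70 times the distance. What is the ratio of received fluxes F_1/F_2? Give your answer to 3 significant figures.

L_1/L_2 = (R_1/R_2)²(T_1/T_2)⁴ = (0.410)² × (3.00)⁴ = 13.62.
F_1/F_2 = (L_1/L_2)/(d_1/d_2)² = 13.62 / (9.70)² = 0.1447.

0.145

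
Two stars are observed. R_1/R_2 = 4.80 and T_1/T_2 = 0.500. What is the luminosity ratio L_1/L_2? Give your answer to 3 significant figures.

1.44

From the Stefan–Boltzmann law, L ∝ R²T⁴, so
L_1/L_2 = (R_1/R_2)² (T_1/T_2)⁴ = (4.80)² × (0.500)⁴ = 23.04 × 0.06250 = 1.440.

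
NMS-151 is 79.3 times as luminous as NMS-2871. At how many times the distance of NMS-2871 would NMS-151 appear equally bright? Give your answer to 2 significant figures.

8.9

Equal flux requires L_NMS-151/d_NMS-151² = L_NMS-2871/d_NMS-2871², so d_NMS-151/d_NMS-2871 = √(L_NMS-151/L_NMS-2871)
= √(79.3) = 8.905.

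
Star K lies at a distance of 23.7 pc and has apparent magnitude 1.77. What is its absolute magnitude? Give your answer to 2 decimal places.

M = m − 5 log₁₀(d/10 pc) = 1.77 − 5 log₁₀(23.7/10)
  = 1.77 − 5 × 0.375 = 1.77 − 1.87 = -0.10.

-0.10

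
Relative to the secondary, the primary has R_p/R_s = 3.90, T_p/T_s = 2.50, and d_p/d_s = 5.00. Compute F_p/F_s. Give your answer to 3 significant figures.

L_p/L_s = (R_p/R_s)²(T_p/T_s)⁴ = (3.90)² × (2.50)⁴ = 594.1.
F_p/F_s = (L_p/L_s)/(d_p/d_s)² = 594.1 / (5.00)² = 23.77.

23.8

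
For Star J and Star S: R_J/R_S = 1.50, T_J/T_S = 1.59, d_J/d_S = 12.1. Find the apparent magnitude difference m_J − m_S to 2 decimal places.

2.52

L_J/L_S = (1.50)²(1.59)⁴ = 14.38.
F_J/F_S = (L_J/L_S)/(d_J/d_S)² = 14.38/146.4 = 0.09822.
m_J − m_S = −2.5 log₁₀(0.09822) = 2.52.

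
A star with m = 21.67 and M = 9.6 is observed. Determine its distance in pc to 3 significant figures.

m − M = 5 log₁₀(d/10 pc)
21.67 − (9.6) = 12.07 = 5 log₁₀(d/10)
d = 10 × 10^(12.07/5) = 10 × 10^2.414 = 2594 pc.

2.59×10^3 pc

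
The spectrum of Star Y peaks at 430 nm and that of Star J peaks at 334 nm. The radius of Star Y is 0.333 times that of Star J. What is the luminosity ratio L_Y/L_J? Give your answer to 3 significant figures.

Wien's law gives T ∝ 1/λ_max, so T_Y/T_J = λ_J/λ_Y = 334/430 = 0.7767.
Then L ∝ R²T⁴ gives L_Y/L_J = (0.333)² × (0.7767)⁴ = 0.1109 × 0.3640 = 0.04036.

0.0404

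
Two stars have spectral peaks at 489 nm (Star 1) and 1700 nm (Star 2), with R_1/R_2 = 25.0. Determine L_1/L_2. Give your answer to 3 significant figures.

9.13×10^4

Wien's law gives T ∝ 1/λ_max, so T_1/T_2 = λ_2/λ_1 = 1700/489 = 3.476.
Then L ∝ R²T⁴ gives L_1/L_2 = (25.0)² × (3.476)⁴ = 625.0 × 146.1 = 9.129×10^4.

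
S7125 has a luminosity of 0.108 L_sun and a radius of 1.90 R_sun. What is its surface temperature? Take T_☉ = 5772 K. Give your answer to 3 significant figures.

T/T_☉ = (L/L_☉)^(1/4) / (R/R_☉)^(1/2)
T = 5772 × (0.108)^(1/4) / √(1.90) = 5772 × 0.5733 / 1.378 = 2401 K.

2.40×10^3 K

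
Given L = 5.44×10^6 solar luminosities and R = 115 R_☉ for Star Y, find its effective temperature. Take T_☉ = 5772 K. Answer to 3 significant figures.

2.60×10^4 K

T/T_☉ = (L/L_☉)^(1/4) / (R/R_☉)^(1/2)
T = 5772 × (5.44×10^6)^(1/4) / √(115) = 5772 × 48.29 / 10.72 = 2.599×10^4 K.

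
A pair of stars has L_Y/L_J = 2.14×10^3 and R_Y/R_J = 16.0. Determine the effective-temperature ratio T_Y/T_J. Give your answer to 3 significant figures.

1.70

L ∝ R²T⁴ gives T ∝ (L/R²)^(1/4), so
T_Y/T_J = (2.14×10^3 / 16.0²)^(1/4) = (8.359)^(1/4) = 1.700.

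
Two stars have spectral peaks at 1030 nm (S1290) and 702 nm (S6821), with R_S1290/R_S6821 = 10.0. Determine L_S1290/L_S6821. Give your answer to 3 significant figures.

Wien's law gives T ∝ 1/λ_max, so T_S1290/T_S6821 = λ_S6821/λ_S1290 = 702/1030 = 0.6816.
Then L ∝ R²T⁴ gives L_S1290/L_S6821 = (10.0)² × (0.6816)⁴ = 100.0 × 0.2158 = 21.58.

21.6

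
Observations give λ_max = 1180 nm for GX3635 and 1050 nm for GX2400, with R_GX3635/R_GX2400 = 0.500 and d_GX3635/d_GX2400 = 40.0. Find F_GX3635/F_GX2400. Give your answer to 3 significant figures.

Wien's law: T_GX3635/T_GX2400 = λ_GX2400/λ_GX3635 = 1050/1180 = 0.8898.
L_GX3635/L_GX2400 = (R_GX3635/R_GX2400)²(T_GX3635/T_GX2400)⁴ = (0.500)²(0.8898)⁴ = 0.1567.
F_GX3635/F_GX2400 = (L_GX3635/L_GX2400)/(d_GX3635/d_GX2400)² = 0.1567/(40.0)² = 9.796×10^-5.

9.80×10^-5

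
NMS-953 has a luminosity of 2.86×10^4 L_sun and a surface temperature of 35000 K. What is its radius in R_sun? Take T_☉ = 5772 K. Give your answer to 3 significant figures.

4.60 R_sun

R/R_☉ = √(L/L_☉) / (T/T_☉)² = √(2.86×10^4) / (6.064)²
       = 169.1 / 36.77 = 4.599.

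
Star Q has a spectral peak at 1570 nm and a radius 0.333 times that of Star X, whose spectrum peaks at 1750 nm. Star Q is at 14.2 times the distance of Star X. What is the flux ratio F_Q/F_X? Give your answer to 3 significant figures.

8.49×10^-4

Wien's law: T_Q/T_X = λ_X/λ_Q = 1750/1570 = 1.115.
L_Q/L_X = (R_Q/R_X)²(T_Q/T_X)⁴ = (0.333)²(1.115)⁴ = 0.1712.
F_Q/F_X = (L_Q/L_X)/(d_Q/d_X)² = 0.1712/(14.2)² = 8.489×10^-4.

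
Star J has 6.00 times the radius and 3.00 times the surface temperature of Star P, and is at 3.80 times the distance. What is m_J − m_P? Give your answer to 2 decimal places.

L_J/L_P = (6.00)²(3.00)⁴ = 2916.
F_J/F_P = (L_J/L_P)/(d_J/d_P)² = 2916/14.44 = 201.9.
m_J − m_P = −2.5 log₁₀(201.9) = -5.76.

-5.76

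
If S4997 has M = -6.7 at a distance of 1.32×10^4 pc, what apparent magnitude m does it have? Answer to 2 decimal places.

8.90

m = M + 5 log₁₀(d/10 pc) = -6.7 + 5 log₁₀(1.32×10^4/10)
  = -6.7 + 5 × 3.121 = -6.7 + 15.60 = 8.90.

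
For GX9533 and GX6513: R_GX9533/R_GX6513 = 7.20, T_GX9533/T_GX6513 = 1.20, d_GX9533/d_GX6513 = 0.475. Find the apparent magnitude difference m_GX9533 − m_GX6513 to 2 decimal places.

-6.70

L_GX9533/L_GX6513 = (7.20)²(1.20)⁴ = 107.5.
F_GX9533/F_GX6513 = (L_GX9533/L_GX6513)/(d_GX9533/d_GX6513)² = 107.5/0.2256 = 476.4.
m_GX9533 − m_GX6513 = −2.5 log₁₀(476.4) = -6.70.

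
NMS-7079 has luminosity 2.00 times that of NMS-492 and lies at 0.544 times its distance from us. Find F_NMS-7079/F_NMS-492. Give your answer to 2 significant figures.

F = L/(4πd²), so F_NMS-7079/F_NMS-492 = (L_NMS-7079/L_NMS-492) / (d_NMS-7079/d_NMS-492)²
= 2.00 / (0.544)² = 2.00 / 0.2959 = 6.758.

6.8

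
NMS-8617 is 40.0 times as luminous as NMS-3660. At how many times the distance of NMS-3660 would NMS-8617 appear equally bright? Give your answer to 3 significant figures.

Equal flux requires L_NMS-8617/d_NMS-8617² = L_NMS-3660/d_NMS-3660², so d_NMS-8617/d_NMS-3660 = √(L_NMS-8617/L_NMS-3660)
= √(40.0) = 6.325.

6.32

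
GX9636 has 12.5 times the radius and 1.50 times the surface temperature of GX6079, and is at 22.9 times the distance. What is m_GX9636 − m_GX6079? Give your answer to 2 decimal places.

L_GX9636/L_GX6079 = (12.5)²(1.50)⁴ = 791.0.
F_GX9636/F_GX6079 = (L_GX9636/L_GX6079)/(d_GX9636/d_GX6079)² = 791.0/524.4 = 1.508.
m_GX9636 − m_GX6079 = −2.5 log₁₀(1.508) = -0.45.

-0.45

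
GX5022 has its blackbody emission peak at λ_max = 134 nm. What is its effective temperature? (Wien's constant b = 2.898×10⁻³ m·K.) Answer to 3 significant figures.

2.16×10^4 K

T = b/λ_max = 2.898×10⁻³ / (134×10⁻⁹) = 2.163×10^4 K.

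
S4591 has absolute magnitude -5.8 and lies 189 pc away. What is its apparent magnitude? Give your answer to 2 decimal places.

m = M + 5 log₁₀(d/10 pc) = -5.8 + 5 log₁₀(189/10)
  = -5.8 + 5 × 1.276 = -5.8 + 6.38 = 0.58.

0.58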